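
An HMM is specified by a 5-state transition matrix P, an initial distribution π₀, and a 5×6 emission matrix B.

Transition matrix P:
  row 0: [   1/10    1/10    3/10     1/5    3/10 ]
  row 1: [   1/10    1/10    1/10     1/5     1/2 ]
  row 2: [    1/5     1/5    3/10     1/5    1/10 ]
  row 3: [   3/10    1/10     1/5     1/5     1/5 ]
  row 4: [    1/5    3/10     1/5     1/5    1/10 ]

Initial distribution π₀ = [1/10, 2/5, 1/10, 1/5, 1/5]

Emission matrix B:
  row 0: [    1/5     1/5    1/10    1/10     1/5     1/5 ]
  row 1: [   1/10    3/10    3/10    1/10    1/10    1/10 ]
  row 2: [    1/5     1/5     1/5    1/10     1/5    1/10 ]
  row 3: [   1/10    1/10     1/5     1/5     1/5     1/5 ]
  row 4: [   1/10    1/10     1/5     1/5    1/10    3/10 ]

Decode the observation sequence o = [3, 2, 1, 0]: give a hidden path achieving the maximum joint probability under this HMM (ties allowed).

t=0: δ = [1.000e-02, 4.000e-02, 1.000e-02, 4.000e-02, 4.000e-02]  (obs o_0=3)
t=1: δ = [1.200e-03, 3.600e-03, 1.600e-03, 1.600e-03, 4.000e-03]  ψ = [3, 4, 3, 1, 1]  (obs o_1=2)
t=2: δ = [1.600e-04, 3.600e-04, 1.600e-04, 8.000e-05, 1.800e-04]  ψ = [4, 4, 4, 4, 1]  (obs o_2=1)
t=3: δ = [7.200e-06, 5.400e-06, 9.600e-06, 7.200e-06, 1.800e-05]  ψ = [1, 4, 0, 1, 1]  (obs o_3=0)
backtrack: best end state = 4; path = [1, 4, 1, 4]

path = [1, 4, 1, 4]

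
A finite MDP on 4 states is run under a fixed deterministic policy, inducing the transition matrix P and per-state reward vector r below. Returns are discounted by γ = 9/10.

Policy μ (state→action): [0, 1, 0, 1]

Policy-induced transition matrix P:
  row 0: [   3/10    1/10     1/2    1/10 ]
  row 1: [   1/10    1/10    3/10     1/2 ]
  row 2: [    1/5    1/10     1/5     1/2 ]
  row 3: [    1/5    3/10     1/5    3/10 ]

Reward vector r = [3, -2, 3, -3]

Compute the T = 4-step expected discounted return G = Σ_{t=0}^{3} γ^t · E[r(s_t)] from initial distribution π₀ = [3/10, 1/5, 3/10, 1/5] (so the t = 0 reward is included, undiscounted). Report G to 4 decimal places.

G = 1.1407

t=0: π = [0.3000, 0.2000, 0.3000, 0.2000], E[r] = 0.8000, γ^t·E[r] = 0.800000, running G = 0.800000
t=1: π = [0.2100, 0.1400, 0.3100, 0.3400], E[r] = 0.2600, γ^t·E[r] = 0.234000, running G = 1.034000
t=2: π = [0.2070, 0.1680, 0.2770, 0.3480], E[r] = 0.0720, γ^t·E[r] = 0.058320, running G = 1.092320
t=3: π = [0.2039, 0.1696, 0.2789, 0.3476], E[r] = 0.0664, γ^t·E[r] = 0.048406, running G = 1.140726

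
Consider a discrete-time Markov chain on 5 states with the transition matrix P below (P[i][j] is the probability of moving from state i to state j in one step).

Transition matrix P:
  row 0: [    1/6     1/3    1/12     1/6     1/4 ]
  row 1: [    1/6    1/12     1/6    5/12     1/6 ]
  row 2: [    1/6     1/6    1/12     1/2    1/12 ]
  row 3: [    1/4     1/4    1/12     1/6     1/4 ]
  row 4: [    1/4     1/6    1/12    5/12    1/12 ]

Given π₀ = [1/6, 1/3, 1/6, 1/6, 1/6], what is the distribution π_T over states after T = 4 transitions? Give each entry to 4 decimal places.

t=0: π = [0.1667, 0.3333, 0.1667, 0.1667, 0.1667]
t=1: π = [0.1944, 0.1806, 0.1111, 0.3472, 0.1667]
t=2: π = [0.2095, 0.2130, 0.0984, 0.2905, 0.1887]
t=3: π = [0.2066, 0.2080, 0.1011, 0.2999, 0.1844]
t=4: π = [0.2070, 0.2088, 0.1007, 0.2985, 0.1851]

π = [0.2070, 0.2088, 0.1007, 0.2985, 0.1851]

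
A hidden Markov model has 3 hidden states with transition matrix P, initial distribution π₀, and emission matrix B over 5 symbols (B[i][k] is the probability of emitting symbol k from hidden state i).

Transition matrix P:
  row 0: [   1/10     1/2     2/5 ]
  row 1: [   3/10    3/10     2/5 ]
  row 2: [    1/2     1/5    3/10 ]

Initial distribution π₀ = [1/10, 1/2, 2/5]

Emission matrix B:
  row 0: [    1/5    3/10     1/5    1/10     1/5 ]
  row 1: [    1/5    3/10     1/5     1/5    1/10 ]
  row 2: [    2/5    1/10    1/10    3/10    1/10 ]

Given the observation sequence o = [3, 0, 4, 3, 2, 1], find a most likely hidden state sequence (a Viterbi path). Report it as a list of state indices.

path = [1, 2, 0, 2, 0, 1]

t=0: δ = [1.000e-02, 1.000e-01, 1.200e-01]  (obs o_0=3)
t=1: δ = [1.200e-02, 6.000e-03, 1.600e-02]  ψ = [2, 1, 1]  (obs o_1=0)
t=2: δ = [1.600e-03, 6.000e-04, 4.800e-04]  ψ = [2, 0, 0]  (obs o_2=4)
t=3: δ = [2.400e-05, 1.600e-04, 1.920e-04]  ψ = [2, 0, 0]  (obs o_3=3)
t=4: δ = [1.920e-05, 9.600e-06, 6.400e-06]  ψ = [2, 1, 1]  (obs o_4=2)
t=5: δ = [9.600e-07, 2.880e-06, 7.680e-07]  ψ = [2, 0, 0]  (obs o_5=1)
backtrack: best end state = 1; path = [1, 2, 0, 2, 0, 1]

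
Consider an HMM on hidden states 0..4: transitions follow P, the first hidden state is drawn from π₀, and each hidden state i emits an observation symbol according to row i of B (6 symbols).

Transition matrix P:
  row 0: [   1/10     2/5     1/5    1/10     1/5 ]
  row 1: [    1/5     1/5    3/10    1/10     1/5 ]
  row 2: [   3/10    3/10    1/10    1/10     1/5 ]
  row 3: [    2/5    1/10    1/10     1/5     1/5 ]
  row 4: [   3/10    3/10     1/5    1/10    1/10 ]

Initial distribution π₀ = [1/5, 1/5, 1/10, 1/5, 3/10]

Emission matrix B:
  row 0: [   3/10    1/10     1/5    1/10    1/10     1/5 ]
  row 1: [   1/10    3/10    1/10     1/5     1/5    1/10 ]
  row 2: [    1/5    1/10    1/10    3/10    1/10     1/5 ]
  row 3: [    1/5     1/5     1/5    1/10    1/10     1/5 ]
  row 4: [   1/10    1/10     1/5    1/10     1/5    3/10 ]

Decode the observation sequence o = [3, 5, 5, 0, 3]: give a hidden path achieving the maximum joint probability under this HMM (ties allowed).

t=0: δ = [2.000e-02, 4.000e-02, 3.000e-02, 2.000e-02, 3.000e-02]  (obs o_0=3)
t=1: δ = [1.800e-03, 9.000e-04, 2.400e-03, 8.000e-04, 2.400e-03]  ψ = [2, 2, 1, 1, 1]  (obs o_1=5)
t=2: δ = [1.440e-04, 7.200e-05, 9.600e-05, 4.800e-05, 1.440e-04]  ψ = [2, 0, 4, 2, 2]  (obs o_2=5)
t=3: δ = [1.296e-05, 5.760e-06, 5.760e-06, 2.880e-06, 2.880e-06]  ψ = [4, 0, 0, 0, 0]  (obs o_3=0)
t=4: δ = [1.728e-07, 1.037e-06, 7.776e-07, 1.296e-07, 2.592e-07]  ψ = [2, 0, 0, 0, 0]  (obs o_4=3)
backtrack: best end state = 1; path = [1, 2, 4, 0, 1]

path = [1, 2, 4, 0, 1]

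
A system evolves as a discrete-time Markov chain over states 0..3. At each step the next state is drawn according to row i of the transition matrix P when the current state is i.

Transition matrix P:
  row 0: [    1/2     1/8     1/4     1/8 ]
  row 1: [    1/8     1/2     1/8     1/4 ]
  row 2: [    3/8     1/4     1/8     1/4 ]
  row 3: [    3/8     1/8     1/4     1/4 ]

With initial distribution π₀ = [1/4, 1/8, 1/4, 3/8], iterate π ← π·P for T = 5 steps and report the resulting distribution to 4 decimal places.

t=0: π = [0.2500, 0.1250, 0.2500, 0.3750]
t=1: π = [0.3750, 0.2031, 0.2031, 0.2188]
t=2: π = [0.3711, 0.2266, 0.1992, 0.2031]
t=3: π = [0.3647, 0.2349, 0.1968, 0.2036]
t=4: π = [0.3619, 0.2377, 0.1960, 0.2044]
t=5: π = [0.3608, 0.2386, 0.1958, 0.2048]

π = [0.3608, 0.2386, 0.1958, 0.2048]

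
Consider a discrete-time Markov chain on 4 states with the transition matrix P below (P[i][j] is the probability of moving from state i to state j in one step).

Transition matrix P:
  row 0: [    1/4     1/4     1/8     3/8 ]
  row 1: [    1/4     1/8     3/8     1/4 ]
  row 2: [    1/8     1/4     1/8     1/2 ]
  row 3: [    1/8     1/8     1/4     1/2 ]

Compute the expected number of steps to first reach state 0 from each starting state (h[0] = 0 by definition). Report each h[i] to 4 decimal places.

First-step conditioning: h[0] = 0; for i ≠ 0, h[i] = 1 + Σ_k P[i][k]·h[k].
  h[1] = 1 + 1/8·h[1] + 3/8·h[2] + 1/4·h[3]
  h[2] = 1 + 1/4·h[1] + 1/8·h[2] + 1/2·h[3]
  h[3] = 1 + 1/8·h[1] + 1/4·h[2] + 1/2·h[3]
Solving the 3×3 linear system over states ≠ 0 gives exactly h = [0, 248/41, 280/41, 284/41] (h[0] = 0 is the target).

h = [0.0000, 6.0488, 6.8293, 6.9268]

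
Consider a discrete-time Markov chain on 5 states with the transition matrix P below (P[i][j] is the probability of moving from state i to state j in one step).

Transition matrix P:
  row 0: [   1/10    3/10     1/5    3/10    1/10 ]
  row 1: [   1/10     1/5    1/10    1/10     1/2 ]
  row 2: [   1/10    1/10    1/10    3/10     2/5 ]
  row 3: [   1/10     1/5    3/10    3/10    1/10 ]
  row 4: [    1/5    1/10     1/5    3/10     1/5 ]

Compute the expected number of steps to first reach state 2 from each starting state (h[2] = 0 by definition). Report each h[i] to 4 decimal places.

h = [4.8885, 5.3903, 0.0000, 4.3494, 4.7770]

First-step conditioning: h[2] = 0; for i ≠ 2, h[i] = 1 + Σ_k P[i][k]·h[k].
  h[0] = 1 + 1/10·h[0] + 3/10·h[1] + 3/10·h[3] + 1/10·h[4]
  h[1] = 1 + 1/10·h[0] + 1/5·h[1] + 1/10·h[3] + 1/2·h[4]
  h[3] = 1 + 1/10·h[0] + 1/5·h[1] + 3/10·h[3] + 1/10·h[4]
  h[4] = 1 + 1/5·h[0] + 1/10·h[1] + 3/10·h[3] + 1/5·h[4]
Solving the 4×4 linear system over states ≠ 2 gives exactly h = [1315/269, 1450/269, 0, 1170/269, 1285/269] (h[2] = 0 is the target).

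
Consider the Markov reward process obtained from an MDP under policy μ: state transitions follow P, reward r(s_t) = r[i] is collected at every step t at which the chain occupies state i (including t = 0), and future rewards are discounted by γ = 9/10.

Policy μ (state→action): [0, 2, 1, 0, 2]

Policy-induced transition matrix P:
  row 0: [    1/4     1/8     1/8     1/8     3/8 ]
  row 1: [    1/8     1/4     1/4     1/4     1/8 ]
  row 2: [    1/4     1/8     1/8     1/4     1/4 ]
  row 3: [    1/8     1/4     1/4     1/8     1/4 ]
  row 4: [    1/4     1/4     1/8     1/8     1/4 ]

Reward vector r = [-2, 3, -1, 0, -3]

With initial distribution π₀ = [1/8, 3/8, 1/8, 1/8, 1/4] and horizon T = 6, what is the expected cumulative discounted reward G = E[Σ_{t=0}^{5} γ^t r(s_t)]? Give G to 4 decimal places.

G = -2.4941

t=0: π = [0.1250, 0.3750, 0.1250, 0.1250, 0.2500], E[r] = 0.0000, γ^t·E[r] = 0.000000, running G = 0.000000
t=1: π = [0.1875, 0.2188, 0.1875, 0.1875, 0.2188], E[r] = -0.5625, γ^t·E[r] = -0.506250, running G = -0.506250
t=2: π = [0.1992, 0.2031, 0.1758, 0.1758, 0.2461], E[r] = -0.7031, γ^t·E[r] = -0.569531, running G = -1.075781
t=3: π = [0.2026, 0.2031, 0.1724, 0.1724, 0.2495], E[r] = -0.7168, γ^t·E[r] = -0.522545, running G = -1.598326
t=4: π = [0.2031, 0.2031, 0.1719, 0.1719, 0.2499], E[r] = -0.7185, γ^t·E[r] = -0.471412, running G = -2.069738
t=5: π = [0.2031, 0.2031, 0.1719, 0.1719, 0.2500], E[r] = -0.7187, γ^t·E[r] = -0.424397, running G = -2.494135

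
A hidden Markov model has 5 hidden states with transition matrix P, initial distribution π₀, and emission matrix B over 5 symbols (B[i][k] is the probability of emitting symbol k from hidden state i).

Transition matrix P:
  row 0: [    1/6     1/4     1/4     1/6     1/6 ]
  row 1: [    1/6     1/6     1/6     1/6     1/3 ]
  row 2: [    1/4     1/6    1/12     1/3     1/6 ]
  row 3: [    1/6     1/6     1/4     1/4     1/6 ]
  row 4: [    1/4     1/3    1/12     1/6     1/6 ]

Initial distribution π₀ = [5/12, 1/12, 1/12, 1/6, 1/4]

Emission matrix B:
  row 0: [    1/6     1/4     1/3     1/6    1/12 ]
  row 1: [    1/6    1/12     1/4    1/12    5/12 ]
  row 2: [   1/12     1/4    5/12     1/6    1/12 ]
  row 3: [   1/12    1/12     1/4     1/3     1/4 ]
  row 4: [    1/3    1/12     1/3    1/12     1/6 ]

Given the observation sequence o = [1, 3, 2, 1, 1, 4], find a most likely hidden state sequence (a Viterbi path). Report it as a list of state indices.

path = [0, 3, 2, 0, 2, 3]

t=0: δ = [1.042e-01, 6.944e-03, 2.083e-02, 1.389e-02, 2.083e-02]  (obs o_0=1)
t=1: δ = [2.894e-03, 2.170e-03, 4.340e-03, 5.787e-03, 1.447e-03]  ψ = [0, 0, 0, 0, 0]  (obs o_1=3)
t=2: δ = [3.617e-04, 2.411e-04, 6.028e-04, 3.617e-04, 3.215e-04]  ψ = [2, 3, 3, 2, 3]  (obs o_2=2)
t=3: δ = [3.768e-05, 8.931e-06, 2.261e-05, 1.674e-05, 8.372e-06]  ψ = [2, 4, 0, 2, 2]  (obs o_3=1)
t=4: δ = [1.570e-06, 7.849e-07, 2.355e-06, 6.279e-07, 5.233e-07]  ψ = [0, 0, 0, 2, 0]  (obs o_4=1)
t=5: δ = [4.906e-08, 1.635e-07, 3.270e-08, 1.962e-07, 6.541e-08]  ψ = [2, 0, 0, 2, 2]  (obs o_5=4)
backtrack: best end state = 3; path = [0, 3, 2, 0, 2, 3]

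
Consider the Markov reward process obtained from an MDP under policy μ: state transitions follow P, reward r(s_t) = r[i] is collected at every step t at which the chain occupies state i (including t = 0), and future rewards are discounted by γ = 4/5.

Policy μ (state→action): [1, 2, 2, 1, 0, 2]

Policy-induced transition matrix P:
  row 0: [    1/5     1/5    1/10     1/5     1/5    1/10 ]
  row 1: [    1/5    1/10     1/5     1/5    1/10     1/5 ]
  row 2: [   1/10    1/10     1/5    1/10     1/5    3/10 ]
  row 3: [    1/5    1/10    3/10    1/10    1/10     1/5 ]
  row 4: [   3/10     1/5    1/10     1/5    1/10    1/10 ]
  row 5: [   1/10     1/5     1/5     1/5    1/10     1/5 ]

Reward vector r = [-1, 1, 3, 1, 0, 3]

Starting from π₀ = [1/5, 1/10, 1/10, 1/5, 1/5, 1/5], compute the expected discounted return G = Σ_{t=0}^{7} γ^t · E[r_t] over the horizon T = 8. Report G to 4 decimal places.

G = 4.9124

t=0: π = [0.2000, 0.1000, 0.1000, 0.2000, 0.2000, 0.2000], E[r] = 1.0000, γ^t·E[r] = 1.000000, running G = 1.000000
t=1: π = [0.1900, 0.1600, 0.1800, 0.1700, 0.1300, 0.1700], E[r] = 1.1900, γ^t·E[r] = 0.952000, running G = 1.952000
t=2: π = [0.1780, 0.1490, 0.1850, 0.1650, 0.1370, 0.1860], E[r] = 1.2490, γ^t·E[r] = 0.799360, running G = 2.751360
t=3: π = [0.1766, 0.1501, 0.1850, 0.1650, 0.1363, 0.1870], E[r] = 1.2545, γ^t·E[r] = 0.642304, running G = 3.393664
t=4: π = [0.1764, 0.1500, 0.1852, 0.1650, 0.1362, 0.1872], E[r] = 1.2558, γ^t·E[r] = 0.514384, running G = 3.908048
t=5: π = [0.1764, 0.1500, 0.1852, 0.1650, 0.1362, 0.1873], E[r] = 1.2561, γ^t·E[r] = 0.411597, running G = 4.319645
t=6: π = [0.1764, 0.1500, 0.1852, 0.1650, 0.1362, 0.1873], E[r] = 1.2561, γ^t·E[r] = 0.329288, running G = 4.648933
t=7: π = [0.1764, 0.1500, 0.1852, 0.1650, 0.1362, 0.1873], E[r] = 1.2561, γ^t·E[r] = 0.263432, running G = 4.912365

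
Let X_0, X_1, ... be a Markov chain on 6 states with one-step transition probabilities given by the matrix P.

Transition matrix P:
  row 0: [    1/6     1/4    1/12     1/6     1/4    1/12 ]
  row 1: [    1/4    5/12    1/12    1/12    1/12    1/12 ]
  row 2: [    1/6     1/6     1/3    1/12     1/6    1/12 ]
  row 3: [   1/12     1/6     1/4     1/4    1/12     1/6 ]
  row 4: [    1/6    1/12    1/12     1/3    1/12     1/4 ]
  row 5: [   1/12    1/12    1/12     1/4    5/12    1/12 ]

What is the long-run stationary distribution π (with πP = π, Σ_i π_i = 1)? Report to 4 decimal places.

π = [0.1575, 0.2074, 0.1534, 0.1905, 0.1646, 0.1266]

Balance equations π_j = Σ_i π_i·P[i][j]:
  π_0 = 1/6·π_0 + 1/4·π_1 + 1/6·π_2 + 1/12·π_3 + 1/6·π_4 + 1/12·π_5
  π_1 = 1/4·π_0 + 5/12·π_1 + 1/6·π_2 + 1/6·π_3 + 1/12·π_4 + 1/12·π_5
  π_2 = 1/12·π_0 + 1/12·π_1 + 1/3·π_2 + 1/4·π_3 + 1/12·π_4 + 1/12·π_5
  π_3 = 1/6·π_0 + 1/12·π_1 + 1/12·π_2 + 1/4·π_3 + 1/3·π_4 + 1/4·π_5
  π_4 = 1/4·π_0 + 1/12·π_1 + 1/6·π_2 + 1/12·π_3 + 1/12·π_4 + 5/12·π_5
  normalize: π_0 + π_1 + π_2 + π_3 + π_4 + π_5 = 1
Solving the linear system gives exactly π = [2119/13452, 5579/26904, 172/1121, 427/2242, 369/2242, 3407/26904].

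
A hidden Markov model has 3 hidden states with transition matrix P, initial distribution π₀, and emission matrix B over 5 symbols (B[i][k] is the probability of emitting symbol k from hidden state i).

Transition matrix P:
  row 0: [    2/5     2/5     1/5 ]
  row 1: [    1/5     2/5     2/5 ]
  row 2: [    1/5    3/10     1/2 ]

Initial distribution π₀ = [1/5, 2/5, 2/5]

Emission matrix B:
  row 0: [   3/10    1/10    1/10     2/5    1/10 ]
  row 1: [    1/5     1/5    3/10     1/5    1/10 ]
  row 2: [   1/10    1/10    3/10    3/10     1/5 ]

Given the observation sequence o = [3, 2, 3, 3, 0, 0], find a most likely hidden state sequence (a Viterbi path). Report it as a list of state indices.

path = [2, 2, 0, 0, 0, 0]

t=0: δ = [8.000e-02, 8.000e-02, 1.200e-01]  (obs o_0=3)
t=1: δ = [3.200e-03, 1.080e-02, 1.800e-02]  ψ = [0, 2, 2]  (obs o_1=2)
t=2: δ = [1.440e-03, 1.080e-03, 2.700e-03]  ψ = [2, 2, 2]  (obs o_2=3)
t=3: δ = [2.304e-04, 1.620e-04, 4.050e-04]  ψ = [0, 2, 2]  (obs o_3=3)
t=4: δ = [2.765e-05, 2.430e-05, 2.025e-05]  ψ = [0, 2, 2]  (obs o_4=0)
t=5: δ = [3.318e-06, 2.212e-06, 1.013e-06]  ψ = [0, 0, 2]  (obs o_5=0)
backtrack: best end state = 0; path = [2, 2, 0, 0, 0, 0]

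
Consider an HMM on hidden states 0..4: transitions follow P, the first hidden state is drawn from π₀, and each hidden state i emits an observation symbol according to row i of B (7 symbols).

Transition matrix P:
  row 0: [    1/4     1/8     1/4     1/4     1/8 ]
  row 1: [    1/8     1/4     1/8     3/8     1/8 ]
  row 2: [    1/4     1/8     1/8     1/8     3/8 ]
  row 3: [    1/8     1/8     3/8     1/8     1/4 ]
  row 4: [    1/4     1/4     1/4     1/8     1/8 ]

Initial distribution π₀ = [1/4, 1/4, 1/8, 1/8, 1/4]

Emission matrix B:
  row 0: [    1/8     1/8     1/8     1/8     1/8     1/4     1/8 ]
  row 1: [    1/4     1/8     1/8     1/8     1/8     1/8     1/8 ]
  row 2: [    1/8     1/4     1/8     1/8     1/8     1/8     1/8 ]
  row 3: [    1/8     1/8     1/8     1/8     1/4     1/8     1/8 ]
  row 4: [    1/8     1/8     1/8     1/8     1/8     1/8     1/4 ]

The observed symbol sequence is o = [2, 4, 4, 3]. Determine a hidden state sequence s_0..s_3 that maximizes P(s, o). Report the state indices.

t=0: δ = [3.125e-02, 3.125e-02, 1.562e-02, 1.562e-02, 3.125e-02]  (obs o_0=2)
t=1: δ = [9.766e-04, 9.766e-04, 9.766e-04, 2.930e-03, 7.324e-04]  ψ = [0, 1, 0, 1, 2]  (obs o_1=4)
t=2: δ = [4.578e-05, 4.578e-05, 1.373e-04, 9.155e-05, 9.155e-05]  ψ = [3, 3, 3, 1, 3]  (obs o_2=4)
t=3: δ = [4.292e-06, 2.861e-06, 4.292e-06, 2.146e-06, 6.437e-06]  ψ = [2, 4, 3, 1, 2]  (obs o_3=3)
backtrack: best end state = 4; path = [1, 3, 2, 4]

path = [1, 3, 2, 4]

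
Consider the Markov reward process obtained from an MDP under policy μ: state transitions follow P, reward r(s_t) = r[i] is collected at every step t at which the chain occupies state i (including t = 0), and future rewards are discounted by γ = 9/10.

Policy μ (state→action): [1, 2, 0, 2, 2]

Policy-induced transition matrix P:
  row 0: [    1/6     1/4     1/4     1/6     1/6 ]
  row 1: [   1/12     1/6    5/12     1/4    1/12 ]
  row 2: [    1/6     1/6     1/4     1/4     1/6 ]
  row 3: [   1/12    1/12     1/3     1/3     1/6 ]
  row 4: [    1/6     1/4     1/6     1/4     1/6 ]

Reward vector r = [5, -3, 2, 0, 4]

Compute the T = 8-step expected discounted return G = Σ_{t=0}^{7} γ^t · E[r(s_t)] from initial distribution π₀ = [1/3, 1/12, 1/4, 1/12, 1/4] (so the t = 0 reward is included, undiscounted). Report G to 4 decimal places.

G = 9.1070

t=0: π = [0.3333, 0.0833, 0.2500, 0.0833, 0.2500], E[r] = 2.9167, γ^t·E[r] = 2.916667, running G = 2.916667
t=1: π = [0.1528, 0.2083, 0.2500, 0.2292, 0.1597], E[r] = 1.2778, γ^t·E[r] = 1.150000, running G = 4.066667
t=2: π = [0.1302, 0.1736, 0.2905, 0.2564, 0.1493], E[r] = 1.3084, γ^t·E[r] = 1.059844, running G = 5.126510
t=3: π = [0.1308, 0.1686, 0.2879, 0.2605, 0.1522], E[r] = 1.3329, γ^t·E[r] = 0.971684, running G = 6.098194
t=4: π = [0.1309, 0.1685, 0.2871, 0.2608, 0.1526], E[r] = 1.3336, γ^t·E[r] = 0.874992, running G = 6.973186
t=5: π = [0.1309, 0.1686, 0.2871, 0.2608, 0.1526], E[r] = 1.3335, γ^t·E[r] = 0.787393, running G = 7.760579
t=6: π = [0.1309, 0.1686, 0.2871, 0.2608, 0.1526], E[r] = 1.3335, γ^t·E[r] = 0.708651, running G = 8.469230
t=7: π = [0.1309, 0.1686, 0.2871, 0.2608, 0.1526], E[r] = 1.3335, γ^t·E[r] = 0.637787, running G = 9.107018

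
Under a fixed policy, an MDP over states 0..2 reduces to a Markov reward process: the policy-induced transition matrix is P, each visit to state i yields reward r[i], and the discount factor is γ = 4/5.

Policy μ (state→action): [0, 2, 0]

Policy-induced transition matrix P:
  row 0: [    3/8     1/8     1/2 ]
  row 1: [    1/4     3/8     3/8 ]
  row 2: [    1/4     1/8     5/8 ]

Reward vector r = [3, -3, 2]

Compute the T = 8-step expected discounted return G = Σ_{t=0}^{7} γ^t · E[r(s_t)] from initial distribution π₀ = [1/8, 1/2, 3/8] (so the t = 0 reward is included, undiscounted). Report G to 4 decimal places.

t=0: π = [0.1250, 0.5000, 0.3750], E[r] = -0.3750, γ^t·E[r] = -0.375000, running G = -0.375000
t=1: π = [0.2656, 0.2500, 0.4844], E[r] = 1.0156, γ^t·E[r] = 0.812500, running G = 0.437500
t=2: π = [0.2832, 0.1875, 0.5293], E[r] = 1.3457, γ^t·E[r] = 0.861250, running G = 1.298750
t=3: π = [0.2854, 0.1719, 0.5427], E[r] = 1.4260, γ^t·E[r] = 0.730125, running G = 2.028875
t=4: π = [0.2857, 0.1680, 0.5464], E[r] = 1.4458, γ^t·E[r] = 0.592213, running G = 2.621088
t=5: π = [0.2857, 0.1670, 0.5473], E[r] = 1.4507, γ^t·E[r] = 0.475381, running G = 3.096469
t=6: π = [0.2857, 0.1667, 0.5475], E[r] = 1.4520, γ^t·E[r] = 0.380626, running G = 3.477095
t=7: π = [0.2857, 0.1667, 0.5476], E[r] = 1.4523, γ^t·E[r] = 0.304565, running G = 3.781660

G = 3.7817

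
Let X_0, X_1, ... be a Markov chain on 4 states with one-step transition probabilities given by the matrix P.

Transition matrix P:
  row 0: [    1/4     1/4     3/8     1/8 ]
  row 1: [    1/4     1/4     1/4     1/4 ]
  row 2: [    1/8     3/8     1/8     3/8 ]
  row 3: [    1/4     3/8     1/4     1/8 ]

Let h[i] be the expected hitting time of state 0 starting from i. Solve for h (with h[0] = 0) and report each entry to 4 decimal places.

First-step conditioning: h[0] = 0; for i ≠ 0, h[i] = 1 + Σ_k P[i][k]·h[k].
  h[1] = 1 + 1/4·h[1] + 1/4·h[2] + 1/4·h[3]
  h[2] = 1 + 3/8·h[1] + 1/8·h[2] + 3/8·h[3]
  h[3] = 1 + 3/8·h[1] + 1/4·h[2] + 1/8·h[3]
Solving the 3×3 linear system over states ≠ 0 gives exactly h = [0, 9/2, 5, 9/2] (h[0] = 0 is the target).

h = [0.0000, 4.5000, 5.0000, 4.5000]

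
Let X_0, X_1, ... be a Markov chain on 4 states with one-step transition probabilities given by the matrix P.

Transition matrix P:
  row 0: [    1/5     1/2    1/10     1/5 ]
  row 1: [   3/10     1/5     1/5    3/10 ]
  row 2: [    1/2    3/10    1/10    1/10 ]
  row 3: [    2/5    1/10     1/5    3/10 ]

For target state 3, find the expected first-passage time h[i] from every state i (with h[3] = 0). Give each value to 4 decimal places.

h = [4.4898, 4.1837, 5.0000, 0.0000]

First-step conditioning: h[3] = 0; for i ≠ 3, h[i] = 1 + Σ_k P[i][k]·h[k].
  h[0] = 1 + 1/5·h[0] + 1/2·h[1] + 1/10·h[2]
  h[1] = 1 + 3/10·h[0] + 1/5·h[1] + 1/5·h[2]
  h[2] = 1 + 1/2·h[0] + 3/10·h[1] + 1/10·h[2]
Solving the 3×3 linear system over states ≠ 3 gives exactly h = [220/49, 205/49, 5, 0] (h[3] = 0 is the target).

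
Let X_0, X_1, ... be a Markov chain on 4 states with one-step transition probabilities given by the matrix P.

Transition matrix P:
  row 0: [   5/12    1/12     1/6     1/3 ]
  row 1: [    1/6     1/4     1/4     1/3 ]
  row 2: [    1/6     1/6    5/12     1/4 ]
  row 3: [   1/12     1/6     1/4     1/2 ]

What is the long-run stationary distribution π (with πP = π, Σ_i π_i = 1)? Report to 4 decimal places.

Balance equations π_j = Σ_i π_i·P[i][j]:
  π_0 = 5/12·π_0 + 1/6·π_1 + 1/6·π_2 + 1/12·π_3
  π_1 = 1/12·π_0 + 1/4·π_1 + 1/6·π_2 + 1/6·π_3
  π_2 = 1/6·π_0 + 1/4·π_1 + 5/12·π_2 + 1/4·π_3
  normalize: π_0 + π_1 + π_2 + π_3 = 1
Solving the linear system gives exactly π = [163/901, 149/901, 254/901, 335/901].

π = [0.1809, 0.1654, 0.2819, 0.3718]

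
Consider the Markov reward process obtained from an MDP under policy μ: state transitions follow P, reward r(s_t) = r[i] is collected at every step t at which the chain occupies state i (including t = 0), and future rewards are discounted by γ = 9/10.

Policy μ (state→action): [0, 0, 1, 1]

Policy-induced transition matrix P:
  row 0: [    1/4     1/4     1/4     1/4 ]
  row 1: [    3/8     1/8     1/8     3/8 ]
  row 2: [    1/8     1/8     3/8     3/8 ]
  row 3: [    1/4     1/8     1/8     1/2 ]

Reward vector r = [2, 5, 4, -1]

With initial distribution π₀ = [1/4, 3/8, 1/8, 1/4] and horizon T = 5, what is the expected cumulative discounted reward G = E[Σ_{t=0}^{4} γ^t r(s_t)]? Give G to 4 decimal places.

t=0: π = [0.2500, 0.3750, 0.1250, 0.2500], E[r] = 2.6250, γ^t·E[r] = 2.625000, running G = 2.625000
t=1: π = [0.2813, 0.1563, 0.1875, 0.3750], E[r] = 1.7188, γ^t·E[r] = 1.546875, running G = 4.171875
t=2: π = [0.2461, 0.1602, 0.2070, 0.3867], E[r] = 1.7344, γ^t·E[r] = 1.404844, running G = 5.576719
t=3: π = [0.2441, 0.1558, 0.2075, 0.3926], E[r] = 1.7046, γ^t·E[r] = 1.242646, running G = 6.819365
t=4: π = [0.2435, 0.1555, 0.2074, 0.3936], E[r] = 1.7007, γ^t·E[r] = 1.115819, running G = 7.935183

G = 7.9352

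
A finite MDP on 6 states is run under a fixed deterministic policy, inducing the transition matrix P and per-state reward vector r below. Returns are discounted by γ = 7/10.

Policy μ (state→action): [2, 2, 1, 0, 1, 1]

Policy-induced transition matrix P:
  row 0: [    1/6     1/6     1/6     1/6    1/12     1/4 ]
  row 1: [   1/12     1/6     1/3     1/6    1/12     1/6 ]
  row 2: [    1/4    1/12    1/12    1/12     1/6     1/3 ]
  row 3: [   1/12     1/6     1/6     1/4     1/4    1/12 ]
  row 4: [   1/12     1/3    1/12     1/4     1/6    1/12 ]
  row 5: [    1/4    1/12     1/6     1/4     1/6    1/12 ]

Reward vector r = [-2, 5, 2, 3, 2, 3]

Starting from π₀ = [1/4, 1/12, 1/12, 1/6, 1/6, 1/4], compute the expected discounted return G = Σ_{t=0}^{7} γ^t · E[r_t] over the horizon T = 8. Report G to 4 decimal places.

t=0: π = [0.2500, 0.0833, 0.0833, 0.1667, 0.1667, 0.2500], E[r] = 1.6667, γ^t·E[r] = 1.666667, running G = 1.666667
t=1: π = [0.1597, 0.1667, 0.1597, 0.2083, 0.1528, 0.1528], E[r] = 2.2222, γ^t·E[r] = 1.555556, running G = 3.222222
t=2: π = [0.1487, 0.1661, 0.1684, 0.1962, 0.1568, 0.1638], E[r] = 2.2633, γ^t·E[r] = 1.109022, running G = 4.331244
t=3: π = [0.1511, 0.1651, 0.1672, 0.1957, 0.1568, 0.1641], E[r] = 2.2508, γ^t·E[r] = 0.772015, running G = 5.103259
t=4: π = [0.1511, 0.1652, 0.1672, 0.1958, 0.1566, 0.1641], E[r] = 2.2509, γ^t·E[r] = 0.540431, running G = 5.643689
t=5: π = [0.1511, 0.1652, 0.1672, 0.1958, 0.1566, 0.1641], E[r] = 2.2508, γ^t·E[r] = 0.378291, running G = 6.021980
t=6: π = [0.1511, 0.1652, 0.1672, 0.1958, 0.1566, 0.1641], E[r] = 2.2508, γ^t·E[r] = 0.264801, running G = 6.286781
t=7: π = [0.1511, 0.1652, 0.1672, 0.1958, 0.1566, 0.1641], E[r] = 2.2508, γ^t·E[r] = 0.185360, running G = 6.472141

G = 6.4721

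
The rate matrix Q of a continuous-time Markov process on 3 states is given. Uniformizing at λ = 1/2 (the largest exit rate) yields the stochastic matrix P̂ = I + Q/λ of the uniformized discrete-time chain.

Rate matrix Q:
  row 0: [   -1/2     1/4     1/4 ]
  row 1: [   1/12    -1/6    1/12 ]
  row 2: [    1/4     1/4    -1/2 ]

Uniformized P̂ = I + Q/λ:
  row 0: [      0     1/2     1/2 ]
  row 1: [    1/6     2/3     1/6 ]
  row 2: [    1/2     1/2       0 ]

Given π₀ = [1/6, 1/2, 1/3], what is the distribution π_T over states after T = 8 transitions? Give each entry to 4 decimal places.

t=0: π = [0.1667, 0.5000, 0.3333]
t=1: π = [0.2500, 0.5833, 0.1667]
t=2: π = [0.1806, 0.5972, 0.2222]
t=3: π = [0.2106, 0.5995, 0.1898]
t=4: π = [0.1948, 0.5999, 0.2052]
t=5: π = [0.2026, 0.6000, 0.1974]
t=6: π = [0.1987, 0.6000, 0.2013]
t=7: π = [0.2007, 0.6000, 0.1993]
t=8: π = [0.1997, 0.6000, 0.2003]

π = [0.1997, 0.6000, 0.2003]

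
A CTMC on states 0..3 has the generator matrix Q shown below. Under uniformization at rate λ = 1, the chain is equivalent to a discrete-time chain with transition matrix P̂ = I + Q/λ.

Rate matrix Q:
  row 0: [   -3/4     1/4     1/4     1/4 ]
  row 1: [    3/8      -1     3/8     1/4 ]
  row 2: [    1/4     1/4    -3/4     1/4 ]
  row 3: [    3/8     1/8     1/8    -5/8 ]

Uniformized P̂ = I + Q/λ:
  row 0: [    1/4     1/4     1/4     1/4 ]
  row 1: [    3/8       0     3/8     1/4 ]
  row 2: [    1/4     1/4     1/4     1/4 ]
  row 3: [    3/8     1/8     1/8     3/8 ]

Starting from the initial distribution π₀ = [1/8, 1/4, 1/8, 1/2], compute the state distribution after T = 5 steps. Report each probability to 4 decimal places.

t=0: π = [0.1250, 0.2500, 0.1250, 0.5000]
t=1: π = [0.3438, 0.1250, 0.2188, 0.3125]
t=2: π = [0.3047, 0.1797, 0.2266, 0.2891]
t=3: π = [0.3086, 0.1689, 0.2363, 0.2861]
t=4: π = [0.3069, 0.1720, 0.2354, 0.2858]
t=5: π = [0.3072, 0.1713, 0.2358, 0.2857]

π = [0.3072, 0.1713, 0.2358, 0.2857]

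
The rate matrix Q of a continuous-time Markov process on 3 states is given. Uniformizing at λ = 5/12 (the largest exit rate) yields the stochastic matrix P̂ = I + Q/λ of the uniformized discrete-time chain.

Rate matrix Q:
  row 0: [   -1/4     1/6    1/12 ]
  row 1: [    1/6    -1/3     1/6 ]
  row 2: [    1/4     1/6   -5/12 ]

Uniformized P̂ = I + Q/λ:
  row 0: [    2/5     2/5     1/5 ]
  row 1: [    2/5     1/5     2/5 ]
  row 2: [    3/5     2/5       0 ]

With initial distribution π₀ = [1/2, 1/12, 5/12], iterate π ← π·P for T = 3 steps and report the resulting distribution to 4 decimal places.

t=0: π = [0.5000, 0.0833, 0.4167]
t=1: π = [0.4833, 0.3833, 0.1333]
t=2: π = [0.4267, 0.3233, 0.2500]
t=3: π = [0.4500, 0.3353, 0.2147]

π = [0.4500, 0.3353, 0.2147]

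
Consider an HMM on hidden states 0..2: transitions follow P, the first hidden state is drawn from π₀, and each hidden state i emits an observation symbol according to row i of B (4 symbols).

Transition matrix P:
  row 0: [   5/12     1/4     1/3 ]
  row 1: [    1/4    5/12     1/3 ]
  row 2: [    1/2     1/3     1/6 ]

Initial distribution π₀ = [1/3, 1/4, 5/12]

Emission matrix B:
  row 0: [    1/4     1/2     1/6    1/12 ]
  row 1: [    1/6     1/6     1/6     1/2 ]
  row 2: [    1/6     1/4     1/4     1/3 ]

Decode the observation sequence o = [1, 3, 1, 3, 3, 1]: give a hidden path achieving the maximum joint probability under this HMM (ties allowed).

t=0: δ = [1.667e-01, 4.167e-02, 1.042e-01]  (obs o_0=1)
t=1: δ = [5.787e-03, 2.083e-02, 1.852e-02]  ψ = [0, 0, 0]  (obs o_1=3)
t=2: δ = [4.630e-03, 1.447e-03, 1.736e-03]  ψ = [2, 1, 1]  (obs o_2=1)
t=3: δ = [1.608e-04, 5.787e-04, 5.144e-04]  ψ = [0, 0, 0]  (obs o_3=3)
t=4: δ = [2.143e-05, 1.206e-04, 6.430e-05]  ψ = [2, 1, 1]  (obs o_4=3)
t=5: δ = [1.608e-05, 8.372e-06, 1.005e-05]  ψ = [2, 1, 1]  (obs o_5=1)
backtrack: best end state = 0; path = [0, 2, 0, 1, 2, 0]

path = [0, 2, 0, 1, 2, 0]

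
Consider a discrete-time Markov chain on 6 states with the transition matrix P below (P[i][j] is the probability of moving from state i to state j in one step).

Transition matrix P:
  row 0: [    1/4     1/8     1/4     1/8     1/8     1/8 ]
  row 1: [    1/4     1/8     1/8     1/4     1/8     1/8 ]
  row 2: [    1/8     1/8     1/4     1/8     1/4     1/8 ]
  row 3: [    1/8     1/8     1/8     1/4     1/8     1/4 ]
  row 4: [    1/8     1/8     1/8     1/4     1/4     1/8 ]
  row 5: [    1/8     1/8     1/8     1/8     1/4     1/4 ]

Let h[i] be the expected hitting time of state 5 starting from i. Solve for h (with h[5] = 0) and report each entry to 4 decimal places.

h = [6.7511, 6.6329, 6.7342, 5.7890, 6.6160, 0.0000]

First-step conditioning: h[5] = 0; for i ≠ 5, h[i] = 1 + Σ_k P[i][k]·h[k].
  h[0] = 1 + 1/4·h[0] + 1/8·h[1] + 1/4·h[2] + 1/8·h[3] + 1/8·h[4]
  h[1] = 1 + 1/4·h[0] + 1/8·h[1] + 1/8·h[2] + 1/4·h[3] + 1/8·h[4]
  h[2] = 1 + 1/8·h[0] + 1/8·h[1] + 1/4·h[2] + 1/8·h[3] + 1/4·h[4]
  h[3] = 1 + 1/8·h[0] + 1/8·h[1] + 1/8·h[2] + 1/4·h[3] + 1/8·h[4]
  h[4] = 1 + 1/8·h[0] + 1/8·h[1] + 1/8·h[2] + 1/4·h[3] + 1/4·h[4]
Solving the 5×5 linear system over states ≠ 5 gives exactly h = [1600/237, 524/79, 532/79, 1372/237, 1568/237, 0] (h[5] = 0 is the target).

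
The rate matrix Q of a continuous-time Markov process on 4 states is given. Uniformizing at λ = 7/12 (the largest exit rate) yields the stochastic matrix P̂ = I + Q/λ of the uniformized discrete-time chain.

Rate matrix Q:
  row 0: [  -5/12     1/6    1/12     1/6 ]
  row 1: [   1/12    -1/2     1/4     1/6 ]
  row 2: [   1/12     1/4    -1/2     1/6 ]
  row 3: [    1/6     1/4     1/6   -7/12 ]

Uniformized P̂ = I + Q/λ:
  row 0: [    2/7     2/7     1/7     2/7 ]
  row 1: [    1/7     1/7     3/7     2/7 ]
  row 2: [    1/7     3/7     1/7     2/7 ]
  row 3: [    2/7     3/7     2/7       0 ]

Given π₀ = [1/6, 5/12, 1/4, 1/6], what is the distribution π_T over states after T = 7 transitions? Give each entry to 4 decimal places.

t=0: π = [0.1667, 0.4167, 0.2500, 0.1667]
t=1: π = [0.1905, 0.2857, 0.2857, 0.2381]
t=2: π = [0.2041, 0.3197, 0.2585, 0.2177]
t=3: π = [0.2031, 0.3081, 0.2653, 0.2235]
t=4: π = [0.2038, 0.3115, 0.2628, 0.2219]
t=5: π = [0.2037, 0.3104, 0.2636, 0.2223]
t=6: π = [0.2037, 0.3108, 0.2633, 0.2222]
t=7: π = [0.2037, 0.3107, 0.2634, 0.2222]

π = [0.2037, 0.3107, 0.2634, 0.2222]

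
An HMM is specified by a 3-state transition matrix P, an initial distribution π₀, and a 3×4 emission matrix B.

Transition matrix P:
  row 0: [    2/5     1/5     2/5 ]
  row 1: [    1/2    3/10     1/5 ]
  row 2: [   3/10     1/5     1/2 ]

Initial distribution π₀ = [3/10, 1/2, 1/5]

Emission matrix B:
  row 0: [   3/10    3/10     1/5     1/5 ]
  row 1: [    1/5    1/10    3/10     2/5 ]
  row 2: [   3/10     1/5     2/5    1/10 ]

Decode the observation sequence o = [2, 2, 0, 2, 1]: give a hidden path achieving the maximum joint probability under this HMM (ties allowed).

t=0: δ = [6.000e-02, 1.500e-01, 8.000e-02]  (obs o_0=2)
t=1: δ = [1.500e-02, 1.350e-02, 1.600e-02]  ψ = [1, 1, 2]  (obs o_1=2)
t=2: δ = [2.025e-03, 8.100e-04, 2.400e-03]  ψ = [1, 1, 2]  (obs o_2=0)
t=3: δ = [1.620e-04, 1.440e-04, 4.800e-04]  ψ = [0, 2, 2]  (obs o_3=2)
t=4: δ = [4.320e-05, 9.600e-06, 4.800e-05]  ψ = [2, 2, 2]  (obs o_4=1)
backtrack: best end state = 2; path = [2, 2, 2, 2, 2]

path = [2, 2, 2, 2, 2]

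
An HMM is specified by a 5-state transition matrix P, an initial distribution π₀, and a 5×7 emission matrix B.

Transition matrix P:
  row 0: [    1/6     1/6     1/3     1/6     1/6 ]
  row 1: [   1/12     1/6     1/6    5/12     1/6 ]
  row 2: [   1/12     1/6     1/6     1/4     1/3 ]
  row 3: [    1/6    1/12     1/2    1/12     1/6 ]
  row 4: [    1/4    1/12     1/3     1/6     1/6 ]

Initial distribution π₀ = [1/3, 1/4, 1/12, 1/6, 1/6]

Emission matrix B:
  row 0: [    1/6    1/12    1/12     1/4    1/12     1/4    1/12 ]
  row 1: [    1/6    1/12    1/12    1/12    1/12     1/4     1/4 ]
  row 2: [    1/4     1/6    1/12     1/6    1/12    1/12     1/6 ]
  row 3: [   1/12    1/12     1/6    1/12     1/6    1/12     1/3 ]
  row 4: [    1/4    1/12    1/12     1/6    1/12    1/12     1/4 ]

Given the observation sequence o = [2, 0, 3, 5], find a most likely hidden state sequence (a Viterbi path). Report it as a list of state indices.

t=0: δ = [2.778e-02, 2.083e-02, 6.944e-03, 2.778e-02, 1.389e-02]  (obs o_0=2)
t=1: δ = [7.716e-04, 7.716e-04, 3.472e-03, 7.234e-04, 1.157e-03]  ψ = [0, 0, 3, 1, 0]  (obs o_1=0)
t=2: δ = [7.234e-05, 4.823e-05, 9.645e-05, 7.234e-05, 1.929e-04]  ψ = [2, 2, 2, 2, 2]  (obs o_2=3)
t=3: δ = [1.206e-05, 4.019e-06, 5.358e-06, 2.679e-06, 2.679e-06]  ψ = [4, 2, 4, 4, 2]  (obs o_3=5)
backtrack: best end state = 0; path = [3, 2, 4, 0]

path = [3, 2, 4, 0]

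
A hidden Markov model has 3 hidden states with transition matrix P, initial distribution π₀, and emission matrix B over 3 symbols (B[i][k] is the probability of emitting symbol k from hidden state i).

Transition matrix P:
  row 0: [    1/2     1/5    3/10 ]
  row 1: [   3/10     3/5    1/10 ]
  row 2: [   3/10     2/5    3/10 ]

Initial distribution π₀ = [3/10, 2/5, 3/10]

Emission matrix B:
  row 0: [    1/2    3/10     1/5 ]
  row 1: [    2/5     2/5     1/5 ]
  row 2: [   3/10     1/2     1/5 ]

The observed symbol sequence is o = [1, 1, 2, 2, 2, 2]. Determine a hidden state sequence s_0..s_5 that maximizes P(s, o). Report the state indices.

path = [1, 1, 1, 1, 1, 1]

t=0: δ = [9.000e-02, 1.600e-01, 1.500e-01]  (obs o_0=1)
t=1: δ = [1.440e-02, 3.840e-02, 2.250e-02]  ψ = [1, 1, 2]  (obs o_1=1)
t=2: δ = [2.304e-03, 4.608e-03, 1.350e-03]  ψ = [1, 1, 2]  (obs o_2=2)
t=3: δ = [2.765e-04, 5.530e-04, 1.382e-04]  ψ = [1, 1, 0]  (obs o_3=2)
t=4: δ = [3.318e-05, 6.636e-05, 1.659e-05]  ψ = [1, 1, 0]  (obs o_4=2)
t=5: δ = [3.981e-06, 7.963e-06, 1.991e-06]  ψ = [1, 1, 0]  (obs o_5=2)
backtrack: best end state = 1; path = [1, 1, 1, 1, 1, 1]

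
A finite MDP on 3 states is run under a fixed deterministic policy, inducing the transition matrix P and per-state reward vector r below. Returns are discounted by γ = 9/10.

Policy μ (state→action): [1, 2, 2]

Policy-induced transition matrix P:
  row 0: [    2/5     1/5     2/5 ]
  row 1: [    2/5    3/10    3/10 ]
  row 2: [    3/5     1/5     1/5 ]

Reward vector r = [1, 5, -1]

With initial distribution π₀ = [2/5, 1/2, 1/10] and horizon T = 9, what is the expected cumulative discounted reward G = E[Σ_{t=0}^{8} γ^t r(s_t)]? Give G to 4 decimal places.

t=0: π = [0.4000, 0.5000, 0.1000], E[r] = 2.8000, γ^t·E[r] = 2.800000, running G = 2.800000
t=1: π = [0.4200, 0.2500, 0.3300], E[r] = 1.3400, γ^t·E[r] = 1.206000, running G = 4.006000
t=2: π = [0.4660, 0.2250, 0.3090], E[r] = 1.2820, γ^t·E[r] = 1.038420, running G = 5.044420
t=3: π = [0.4618, 0.2225, 0.3157], E[r] = 1.2586, γ^t·E[r] = 0.917519, running G = 5.961939
t=4: π = [0.4631, 0.2223, 0.3146], E[r] = 1.2598, γ^t·E[r] = 0.826542, running G = 6.788481
t=5: π = [0.4629, 0.2222, 0.3149], E[r] = 1.2592, γ^t·E[r] = 0.743541, running G = 7.532023
t=6: π = [0.4630, 0.2222, 0.3148], E[r] = 1.2593, γ^t·E[r] = 0.669231, running G = 8.201254
t=7: π = [0.4630, 0.2222, 0.3148], E[r] = 1.2593, γ^t·E[r] = 0.602298, running G = 8.803552
t=8: π = [0.4630, 0.2222, 0.3148], E[r] = 1.2593, γ^t·E[r] = 0.542070, running G = 9.345622

G = 9.3456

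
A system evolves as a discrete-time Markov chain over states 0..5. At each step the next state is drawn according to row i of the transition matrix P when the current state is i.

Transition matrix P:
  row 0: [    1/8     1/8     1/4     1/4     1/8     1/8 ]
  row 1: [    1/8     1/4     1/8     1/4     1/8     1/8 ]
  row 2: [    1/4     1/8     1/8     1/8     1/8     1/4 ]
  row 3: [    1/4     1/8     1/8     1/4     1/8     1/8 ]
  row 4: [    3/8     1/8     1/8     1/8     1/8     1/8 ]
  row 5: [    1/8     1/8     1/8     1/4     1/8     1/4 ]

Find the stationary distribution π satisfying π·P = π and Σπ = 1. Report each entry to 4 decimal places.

π = [0.2020, 0.1429, 0.1502, 0.2156, 0.1250, 0.1643]

Balance equations π_j = Σ_i π_i·P[i][j]:
  π_0 = 1/8·π_0 + 1/8·π_1 + 1/4·π_2 + 1/4·π_3 + 3/8·π_4 + 1/8·π_5
  π_1 = 1/8·π_0 + 1/4·π_1 + 1/8·π_2 + 1/8·π_3 + 1/8·π_4 + 1/8·π_5
  π_2 = 1/4·π_0 + 1/8·π_1 + 1/8·π_2 + 1/8·π_3 + 1/8·π_4 + 1/8·π_5
  π_3 = 1/4·π_0 + 1/4·π_1 + 1/8·π_2 + 1/4·π_3 + 1/8·π_4 + 1/4·π_5
  π_4 = 1/8·π_0 + 1/8·π_1 + 1/8·π_2 + 1/8·π_3 + 1/8·π_4 + 1/8·π_5
  normalize: π_0 + π_1 + π_2 + π_3 + π_4 + π_5 = 1
Solving the linear system gives exactly π = [102/505, 1/7, 607/4040, 871/4040, 1/8, 4647/28280].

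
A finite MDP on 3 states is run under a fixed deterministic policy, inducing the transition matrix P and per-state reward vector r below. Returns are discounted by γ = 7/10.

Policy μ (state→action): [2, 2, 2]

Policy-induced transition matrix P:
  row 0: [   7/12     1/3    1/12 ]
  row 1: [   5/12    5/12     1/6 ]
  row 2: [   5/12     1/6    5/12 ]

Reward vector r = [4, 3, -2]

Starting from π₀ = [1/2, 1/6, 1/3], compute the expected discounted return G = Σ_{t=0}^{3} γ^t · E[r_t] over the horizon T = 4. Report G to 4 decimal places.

t=0: π = [0.5000, 0.1667, 0.3333], E[r] = 1.8333, γ^t·E[r] = 1.833333, running G = 1.833333
t=1: π = [0.5000, 0.2917, 0.2083], E[r] = 2.4583, γ^t·E[r] = 1.720833, running G = 3.554167
t=2: π = [0.5000, 0.3229, 0.1771], E[r] = 2.6146, γ^t·E[r] = 1.281146, running G = 4.835313
t=3: π = [0.5000, 0.3307, 0.1693], E[r] = 2.6536, γ^t·E[r] = 0.910201, running G = 5.745513

G = 5.7455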